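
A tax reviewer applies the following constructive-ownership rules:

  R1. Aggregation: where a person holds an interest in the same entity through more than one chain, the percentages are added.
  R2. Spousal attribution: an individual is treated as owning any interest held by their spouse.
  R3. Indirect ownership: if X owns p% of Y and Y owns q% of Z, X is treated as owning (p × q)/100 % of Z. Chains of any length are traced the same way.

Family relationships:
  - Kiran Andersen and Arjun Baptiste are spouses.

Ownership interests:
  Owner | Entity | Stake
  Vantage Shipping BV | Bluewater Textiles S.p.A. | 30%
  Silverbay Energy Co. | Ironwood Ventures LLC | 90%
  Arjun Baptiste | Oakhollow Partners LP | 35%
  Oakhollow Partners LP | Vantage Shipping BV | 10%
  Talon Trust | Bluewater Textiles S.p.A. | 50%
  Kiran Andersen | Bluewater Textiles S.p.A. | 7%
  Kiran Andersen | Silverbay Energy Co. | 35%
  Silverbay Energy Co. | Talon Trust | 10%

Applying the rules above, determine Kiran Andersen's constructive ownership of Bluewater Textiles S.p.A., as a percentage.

By spousal attribution (R2), Kiran Andersen is treated as owning Arjun Baptiste's 35% interest in Oakhollow Partners LP.
Chain via Silverbay Energy Co. → Talon Trust (R3): 35% × 10% × 50% = 1.75% of Bluewater Textiles S.p.A.
Direct interest in Bluewater Textiles S.p.A: 7%.
Chain via Oakhollow Partners LP → Vantage Shipping BV (R3): 35% × 10% × 30% = 1.05% of Bluewater Textiles S.p.A.
Aggregating (R1): 1.75% + 7% + 1.05% = 9.8%.

9.8%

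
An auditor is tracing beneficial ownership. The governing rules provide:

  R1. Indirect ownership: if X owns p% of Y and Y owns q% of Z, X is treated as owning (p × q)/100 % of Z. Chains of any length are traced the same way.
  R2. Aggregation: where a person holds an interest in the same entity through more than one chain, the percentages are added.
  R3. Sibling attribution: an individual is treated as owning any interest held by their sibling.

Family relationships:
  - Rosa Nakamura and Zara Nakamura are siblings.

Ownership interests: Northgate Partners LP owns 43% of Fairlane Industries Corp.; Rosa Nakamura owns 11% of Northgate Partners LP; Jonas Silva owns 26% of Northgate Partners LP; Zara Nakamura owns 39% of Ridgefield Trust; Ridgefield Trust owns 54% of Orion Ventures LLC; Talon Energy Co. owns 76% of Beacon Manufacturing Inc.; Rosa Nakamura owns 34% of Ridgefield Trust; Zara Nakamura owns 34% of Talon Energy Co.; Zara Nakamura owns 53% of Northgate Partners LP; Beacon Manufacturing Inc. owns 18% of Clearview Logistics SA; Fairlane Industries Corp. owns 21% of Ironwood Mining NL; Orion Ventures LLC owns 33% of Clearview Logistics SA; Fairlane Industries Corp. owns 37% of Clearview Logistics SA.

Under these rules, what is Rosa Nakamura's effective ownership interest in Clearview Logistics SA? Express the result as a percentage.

27.8422%

By sibling attribution (R3), Rosa Nakamura is treated as also owning Zara Nakamura's interest in Ridgefield Trust, giving 34% + 39% = 73%.
By sibling attribution (R3), Rosa Nakamura is treated as also owning Zara Nakamura's interest in Northgate Partners LP, giving 11% + 53% = 64%.
By sibling attribution (R3), Rosa Nakamura is treated as owning Zara Nakamura's 34% interest in Talon Energy Co.
Chain via Ridgefield Trust → Orion Ventures LLC (R1): 73% × 54% × 33% = 13.0086% of Clearview Logistics SA.
Chain via Northgate Partners LP → Fairlane Industries Corp. (R1): 64% × 43% × 37% = 10.1824% of Clearview Logistics SA.
Chain via Talon Energy Co. → Beacon Manufacturing Inc. (R1): 34% × 76% × 18% = 4.6512% of Clearview Logistics SA.
Aggregating (R2): 13.0086% + 10.1824% + 4.6512% = 27.8422%.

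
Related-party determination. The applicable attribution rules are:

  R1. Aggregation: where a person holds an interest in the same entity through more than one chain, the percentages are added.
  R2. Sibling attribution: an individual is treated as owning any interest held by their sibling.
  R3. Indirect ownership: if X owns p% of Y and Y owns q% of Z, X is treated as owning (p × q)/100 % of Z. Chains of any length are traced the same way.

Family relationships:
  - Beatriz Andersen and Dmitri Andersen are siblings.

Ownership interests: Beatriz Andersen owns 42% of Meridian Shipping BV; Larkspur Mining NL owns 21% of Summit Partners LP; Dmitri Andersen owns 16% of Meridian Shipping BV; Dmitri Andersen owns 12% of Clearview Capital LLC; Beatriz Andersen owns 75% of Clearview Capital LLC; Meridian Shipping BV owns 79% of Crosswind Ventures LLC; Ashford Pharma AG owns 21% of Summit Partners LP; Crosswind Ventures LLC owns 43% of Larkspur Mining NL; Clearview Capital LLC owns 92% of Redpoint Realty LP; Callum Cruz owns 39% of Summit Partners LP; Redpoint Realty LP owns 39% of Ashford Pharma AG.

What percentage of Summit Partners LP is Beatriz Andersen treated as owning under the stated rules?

By sibling attribution (R2), Beatriz Andersen is treated as also owning Dmitri Andersen's interest in Clearview Capital LLC, giving 75% + 12% = 87%.
By sibling attribution (R2), Beatriz Andersen is treated as also owning Dmitri Andersen's interest in Meridian Shipping BV, giving 42% + 16% = 58%.
Chain via Clearview Capital LLC → Redpoint Realty LP → Ashford Pharma AG (R3): 87% × 92% × 39% × 21% = 6.555276% of Summit Partners LP.
Chain via Meridian Shipping BV → Crosswind Ventures LLC → Larkspur Mining NL (R3): 58% × 79% × 43% × 21% = 4.137546% of Summit Partners LP.
Aggregating (R1): 6.555276% + 4.137546% = 10.692822%.

10.692822%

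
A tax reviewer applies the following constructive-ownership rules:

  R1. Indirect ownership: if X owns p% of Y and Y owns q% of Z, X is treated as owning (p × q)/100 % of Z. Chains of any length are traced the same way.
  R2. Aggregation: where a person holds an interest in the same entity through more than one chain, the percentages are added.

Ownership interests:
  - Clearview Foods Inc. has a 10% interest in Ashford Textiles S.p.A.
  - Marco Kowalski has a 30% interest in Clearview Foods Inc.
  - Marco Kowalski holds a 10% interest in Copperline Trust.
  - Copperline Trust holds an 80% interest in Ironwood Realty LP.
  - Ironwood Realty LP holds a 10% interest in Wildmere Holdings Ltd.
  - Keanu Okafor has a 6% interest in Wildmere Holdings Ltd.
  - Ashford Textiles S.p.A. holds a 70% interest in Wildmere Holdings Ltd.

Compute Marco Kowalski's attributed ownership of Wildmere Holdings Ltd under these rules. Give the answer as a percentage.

Chain via Clearview Foods Inc. → Ashford Textiles S.p.A. (R1): 30% × 10% × 70% = 2.1% of Wildmere Holdings Ltd.
Chain via Copperline Trust → Ironwood Realty LP (R1): 10% × 80% × 10% = 0.8% of Wildmere Holdings Ltd.
Aggregating (R2): 2.1% + 0.8% = 2.9%.

2.9%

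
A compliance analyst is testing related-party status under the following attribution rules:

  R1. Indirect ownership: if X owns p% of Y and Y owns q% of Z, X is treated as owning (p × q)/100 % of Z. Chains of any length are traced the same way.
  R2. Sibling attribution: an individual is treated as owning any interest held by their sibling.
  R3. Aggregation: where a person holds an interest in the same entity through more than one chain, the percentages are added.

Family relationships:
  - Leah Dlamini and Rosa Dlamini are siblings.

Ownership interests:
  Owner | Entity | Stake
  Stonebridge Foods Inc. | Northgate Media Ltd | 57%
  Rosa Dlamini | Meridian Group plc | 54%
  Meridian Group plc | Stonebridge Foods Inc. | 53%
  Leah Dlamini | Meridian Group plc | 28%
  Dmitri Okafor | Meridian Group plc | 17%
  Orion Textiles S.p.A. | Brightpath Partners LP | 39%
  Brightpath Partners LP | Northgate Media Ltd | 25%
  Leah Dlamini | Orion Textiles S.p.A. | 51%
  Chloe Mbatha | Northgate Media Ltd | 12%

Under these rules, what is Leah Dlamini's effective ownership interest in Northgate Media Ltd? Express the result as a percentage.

By sibling attribution (R2), Leah Dlamini is treated as also owning Rosa Dlamini's interest in Meridian Group plc, giving 28% + 54% = 82%.
Chain via Orion Textiles S.p.A. → Brightpath Partners LP (R1): 51% × 39% × 25% = 4.9725% of Northgate Media Ltd.
Chain via Meridian Group plc → Stonebridge Foods Inc. (R1): 82% × 53% × 57% = 24.7722% of Northgate Media Ltd.
Aggregating (R3): 4.9725% + 24.7722% = 29.7447%.

29.7447%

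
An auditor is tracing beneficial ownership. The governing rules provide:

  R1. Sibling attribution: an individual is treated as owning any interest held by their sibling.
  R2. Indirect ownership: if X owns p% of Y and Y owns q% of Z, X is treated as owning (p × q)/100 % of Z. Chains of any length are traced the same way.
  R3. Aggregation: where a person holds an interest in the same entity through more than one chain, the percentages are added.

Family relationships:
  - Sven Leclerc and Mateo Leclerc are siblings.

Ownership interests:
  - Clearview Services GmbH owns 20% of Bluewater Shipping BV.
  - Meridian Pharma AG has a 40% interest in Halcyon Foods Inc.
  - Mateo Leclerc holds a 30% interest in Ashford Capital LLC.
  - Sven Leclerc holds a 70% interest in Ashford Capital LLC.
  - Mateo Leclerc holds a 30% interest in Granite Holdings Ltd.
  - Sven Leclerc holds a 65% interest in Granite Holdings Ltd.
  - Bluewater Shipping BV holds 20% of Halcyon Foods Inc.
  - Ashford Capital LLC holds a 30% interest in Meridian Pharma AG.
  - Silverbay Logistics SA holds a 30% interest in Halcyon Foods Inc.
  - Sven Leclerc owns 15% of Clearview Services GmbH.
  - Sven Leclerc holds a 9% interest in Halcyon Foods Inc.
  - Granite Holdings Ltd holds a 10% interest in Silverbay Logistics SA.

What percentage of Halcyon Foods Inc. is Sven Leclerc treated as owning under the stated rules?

24.45%

By sibling attribution (R1), Sven Leclerc is treated as also owning Mateo Leclerc's interest in Ashford Capital LLC, giving 70% + 30% = 100%.
By sibling attribution (R1), Sven Leclerc is treated as also owning Mateo Leclerc's interest in Granite Holdings Ltd, giving 65% + 30% = 95%.
Chain via Ashford Capital LLC → Meridian Pharma AG (R2): 100% × 30% × 40% = 12% of Halcyon Foods Inc.
Chain via Clearview Services GmbH → Bluewater Shipping BV (R2): 15% × 20% × 20% = 0.6% of Halcyon Foods Inc.
Chain via Granite Holdings Ltd → Silverbay Logistics SA (R2): 95% × 10% × 30% = 2.85% of Halcyon Foods Inc.
Direct interest in Halcyon Foods Inc: 9%.
Aggregating (R3): 12% + 0.6% + 2.85% + 9% = 24.45%.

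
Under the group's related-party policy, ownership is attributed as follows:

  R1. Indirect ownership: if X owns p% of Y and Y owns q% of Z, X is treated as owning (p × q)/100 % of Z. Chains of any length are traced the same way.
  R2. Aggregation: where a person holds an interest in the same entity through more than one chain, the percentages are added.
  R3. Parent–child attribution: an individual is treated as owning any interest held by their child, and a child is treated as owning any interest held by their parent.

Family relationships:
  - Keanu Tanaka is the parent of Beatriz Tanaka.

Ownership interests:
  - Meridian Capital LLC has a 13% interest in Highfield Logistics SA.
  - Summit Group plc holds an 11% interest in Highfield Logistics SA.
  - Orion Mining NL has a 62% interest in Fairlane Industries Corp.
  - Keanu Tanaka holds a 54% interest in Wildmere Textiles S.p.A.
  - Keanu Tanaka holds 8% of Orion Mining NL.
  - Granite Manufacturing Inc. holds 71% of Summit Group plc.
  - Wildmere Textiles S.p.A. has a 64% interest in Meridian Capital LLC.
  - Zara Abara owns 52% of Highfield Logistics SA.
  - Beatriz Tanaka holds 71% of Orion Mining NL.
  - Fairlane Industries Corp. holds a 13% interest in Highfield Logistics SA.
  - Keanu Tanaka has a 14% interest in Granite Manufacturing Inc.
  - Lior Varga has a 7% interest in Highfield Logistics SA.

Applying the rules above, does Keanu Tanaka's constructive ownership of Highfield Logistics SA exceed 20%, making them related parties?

No

By parent–child attribution (R3), Keanu Tanaka is treated as also owning Beatriz Tanaka's interest in Orion Mining NL, giving 8% + 71% = 79%.
Chain via Wildmere Textiles S.p.A. → Meridian Capital LLC (R1): 54% × 64% × 13% = 4.4928% of Highfield Logistics SA.
Chain via Granite Manufacturing Inc. → Summit Group plc (R1): 14% × 71% × 11% = 1.0934% of Highfield Logistics SA.
Chain via Orion Mining NL → Fairlane Industries Corp. (R1): 79% × 62% × 13% = 6.3674% of Highfield Logistics SA.
Aggregating (R2): 4.4928% + 1.0934% + 6.3674% = 11.9536%.
11.9536% does not exceed the 20% threshold, so Keanu is not a related party to Highfield Logistics SA.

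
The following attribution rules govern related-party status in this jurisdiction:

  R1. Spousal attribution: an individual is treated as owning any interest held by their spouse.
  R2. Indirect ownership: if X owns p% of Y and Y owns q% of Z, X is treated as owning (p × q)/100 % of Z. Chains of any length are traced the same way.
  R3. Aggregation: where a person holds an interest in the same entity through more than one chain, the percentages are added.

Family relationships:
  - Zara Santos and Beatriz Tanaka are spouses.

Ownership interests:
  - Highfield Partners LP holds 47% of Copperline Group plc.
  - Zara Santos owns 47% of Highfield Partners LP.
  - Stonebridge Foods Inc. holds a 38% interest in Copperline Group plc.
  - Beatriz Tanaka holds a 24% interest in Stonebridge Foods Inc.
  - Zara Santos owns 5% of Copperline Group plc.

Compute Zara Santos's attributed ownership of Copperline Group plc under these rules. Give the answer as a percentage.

By spousal attribution (R1), Zara Santos is treated as owning Beatriz Tanaka's 24% interest in Stonebridge Foods Inc.
Chain via Highfield Partners LP (R2): 47% × 47% = 22.09% of Copperline Group plc.
Direct interest in Copperline Group plc: 5%.
Chain via Stonebridge Foods Inc. (R2): 24% × 38% = 9.12% of Copperline Group plc.
Aggregating (R3): 22.09% + 5% + 9.12% = 36.21%.

36.21%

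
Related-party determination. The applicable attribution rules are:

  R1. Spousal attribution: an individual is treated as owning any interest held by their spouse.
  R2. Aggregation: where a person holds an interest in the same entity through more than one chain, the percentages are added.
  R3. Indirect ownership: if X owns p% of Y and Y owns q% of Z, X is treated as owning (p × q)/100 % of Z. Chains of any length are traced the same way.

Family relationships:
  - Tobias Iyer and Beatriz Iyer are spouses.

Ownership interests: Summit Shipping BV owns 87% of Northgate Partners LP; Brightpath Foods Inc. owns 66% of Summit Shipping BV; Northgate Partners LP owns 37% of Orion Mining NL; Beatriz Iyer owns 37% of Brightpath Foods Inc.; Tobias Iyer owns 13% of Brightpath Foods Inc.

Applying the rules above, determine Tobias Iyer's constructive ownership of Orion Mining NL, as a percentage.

By spousal attribution (R1), Tobias Iyer is treated as also owning Beatriz Iyer's interest in Brightpath Foods Inc, giving 13% + 37% = 50%.
Chain via Brightpath Foods Inc. → Summit Shipping BV → Northgate Partners LP (R3): 50% × 66% × 87% × 37% = 10.6227% of Orion Mining NL.

10.6227%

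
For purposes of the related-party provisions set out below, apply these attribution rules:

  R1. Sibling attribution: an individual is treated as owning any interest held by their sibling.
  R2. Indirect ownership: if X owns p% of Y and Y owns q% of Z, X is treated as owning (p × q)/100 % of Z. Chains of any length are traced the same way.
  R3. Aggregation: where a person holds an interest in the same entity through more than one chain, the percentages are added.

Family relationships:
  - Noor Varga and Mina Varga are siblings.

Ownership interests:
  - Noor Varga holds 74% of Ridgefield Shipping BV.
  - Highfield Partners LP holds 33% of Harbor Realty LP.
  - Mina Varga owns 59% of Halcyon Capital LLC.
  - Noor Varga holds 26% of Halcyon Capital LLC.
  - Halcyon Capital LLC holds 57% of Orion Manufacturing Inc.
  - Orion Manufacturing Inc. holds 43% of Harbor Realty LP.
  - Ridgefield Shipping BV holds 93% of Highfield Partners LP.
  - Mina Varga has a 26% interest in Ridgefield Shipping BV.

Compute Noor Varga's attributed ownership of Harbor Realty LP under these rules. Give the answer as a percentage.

51.5235%

By sibling attribution (R1), Noor Varga is treated as also owning Mina Varga's interest in Halcyon Capital LLC, giving 26% + 59% = 85%.
By sibling attribution (R1), Noor Varga is treated as also owning Mina Varga's interest in Ridgefield Shipping BV, giving 74% + 26% = 100%.
Chain via Halcyon Capital LLC → Orion Manufacturing Inc. (R2): 85% × 57% × 43% = 20.8335% of Harbor Realty LP.
Chain via Ridgefield Shipping BV → Highfield Partners LP (R2): 100% × 93% × 33% = 30.69% of Harbor Realty LP.
Aggregating (R3): 20.8335% + 30.69% = 51.5235%.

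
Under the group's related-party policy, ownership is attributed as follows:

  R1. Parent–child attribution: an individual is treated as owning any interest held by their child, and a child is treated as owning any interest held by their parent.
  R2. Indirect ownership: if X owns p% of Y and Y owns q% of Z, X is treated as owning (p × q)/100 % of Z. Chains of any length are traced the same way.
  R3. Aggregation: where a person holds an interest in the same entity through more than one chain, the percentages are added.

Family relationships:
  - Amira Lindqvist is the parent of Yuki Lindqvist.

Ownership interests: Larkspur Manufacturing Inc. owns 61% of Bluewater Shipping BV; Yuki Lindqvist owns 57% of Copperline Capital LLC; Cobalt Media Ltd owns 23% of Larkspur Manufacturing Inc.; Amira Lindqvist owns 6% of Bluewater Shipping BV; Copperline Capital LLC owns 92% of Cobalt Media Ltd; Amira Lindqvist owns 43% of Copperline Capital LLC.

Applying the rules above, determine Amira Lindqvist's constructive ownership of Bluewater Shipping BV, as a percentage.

By parent–child attribution (R1), Amira Lindqvist is treated as also owning Yuki Lindqvist's interest in Copperline Capital LLC, giving 43% + 57% = 100%.
Chain via Copperline Capital LLC → Cobalt Media Ltd → Larkspur Manufacturing Inc. (R2): 100% × 92% × 23% × 61% = 12.9076% of Bluewater Shipping BV.
Direct interest in Bluewater Shipping BV: 6%.
Aggregating (R3): 12.9076% + 6% = 18.9076%.

18.9076%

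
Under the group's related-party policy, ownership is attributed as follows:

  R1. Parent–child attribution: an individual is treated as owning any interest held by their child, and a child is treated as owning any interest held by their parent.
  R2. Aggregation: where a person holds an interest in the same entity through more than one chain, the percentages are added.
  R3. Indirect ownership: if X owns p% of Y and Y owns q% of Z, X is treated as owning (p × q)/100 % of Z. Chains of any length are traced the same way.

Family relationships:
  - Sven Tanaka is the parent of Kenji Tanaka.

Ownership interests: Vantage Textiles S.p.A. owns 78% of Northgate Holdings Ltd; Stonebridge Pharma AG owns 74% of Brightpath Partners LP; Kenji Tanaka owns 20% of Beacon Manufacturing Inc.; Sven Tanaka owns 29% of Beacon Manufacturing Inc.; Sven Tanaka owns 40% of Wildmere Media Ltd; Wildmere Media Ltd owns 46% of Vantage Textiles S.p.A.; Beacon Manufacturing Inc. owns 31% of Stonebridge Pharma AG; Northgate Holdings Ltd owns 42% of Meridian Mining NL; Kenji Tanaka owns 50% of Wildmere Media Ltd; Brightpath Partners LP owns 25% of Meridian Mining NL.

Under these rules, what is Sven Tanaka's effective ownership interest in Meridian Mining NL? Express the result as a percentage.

By parent–child attribution (R1), Sven Tanaka is treated as also owning Kenji Tanaka's interest in Beacon Manufacturing Inc, giving 29% + 20% = 49%.
By parent–child attribution (R1), Sven Tanaka is treated as also owning Kenji Tanaka's interest in Wildmere Media Ltd, giving 40% + 50% = 90%.
Chain via Beacon Manufacturing Inc. → Stonebridge Pharma AG → Brightpath Partners LP (R3): 49% × 31% × 74% × 25% = 2.81015% of Meridian Mining NL.
Chain via Wildmere Media Ltd → Vantage Textiles S.p.A. → Northgate Holdings Ltd (R3): 90% × 46% × 78% × 42% = 13.56264% of Meridian Mining NL.
Aggregating (R2): 2.81015% + 13.56264% = 16.37279%.

16.37279%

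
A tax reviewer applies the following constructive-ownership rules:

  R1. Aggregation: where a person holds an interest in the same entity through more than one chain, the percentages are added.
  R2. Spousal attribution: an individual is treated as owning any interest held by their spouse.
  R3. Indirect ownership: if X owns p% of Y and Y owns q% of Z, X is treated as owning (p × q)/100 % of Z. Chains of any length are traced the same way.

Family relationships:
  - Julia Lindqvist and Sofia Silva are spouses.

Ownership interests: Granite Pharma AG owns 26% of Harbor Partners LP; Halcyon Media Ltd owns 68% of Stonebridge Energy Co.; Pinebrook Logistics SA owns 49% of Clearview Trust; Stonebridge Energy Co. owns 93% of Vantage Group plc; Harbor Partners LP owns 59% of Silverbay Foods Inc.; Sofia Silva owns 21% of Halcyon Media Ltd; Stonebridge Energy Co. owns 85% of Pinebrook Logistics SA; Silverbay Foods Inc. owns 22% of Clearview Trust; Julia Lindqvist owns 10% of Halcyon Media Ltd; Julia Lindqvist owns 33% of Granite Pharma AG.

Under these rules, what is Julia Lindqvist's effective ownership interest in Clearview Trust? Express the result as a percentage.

By spousal attribution (R2), Julia Lindqvist is treated as also owning Sofia Silva's interest in Halcyon Media Ltd, giving 10% + 21% = 31%.
Chain via Granite Pharma AG → Harbor Partners LP → Silverbay Foods Inc. (R3): 33% × 26% × 59% × 22% = 1.113684% of Clearview Trust.
Chain via Halcyon Media Ltd → Stonebridge Energy Co. → Pinebrook Logistics SA (R3): 31% × 68% × 85% × 49% = 8.77982% of Clearview Trust.
Aggregating (R1): 1.113684% + 8.77982% = 9.893504%.

9.893504%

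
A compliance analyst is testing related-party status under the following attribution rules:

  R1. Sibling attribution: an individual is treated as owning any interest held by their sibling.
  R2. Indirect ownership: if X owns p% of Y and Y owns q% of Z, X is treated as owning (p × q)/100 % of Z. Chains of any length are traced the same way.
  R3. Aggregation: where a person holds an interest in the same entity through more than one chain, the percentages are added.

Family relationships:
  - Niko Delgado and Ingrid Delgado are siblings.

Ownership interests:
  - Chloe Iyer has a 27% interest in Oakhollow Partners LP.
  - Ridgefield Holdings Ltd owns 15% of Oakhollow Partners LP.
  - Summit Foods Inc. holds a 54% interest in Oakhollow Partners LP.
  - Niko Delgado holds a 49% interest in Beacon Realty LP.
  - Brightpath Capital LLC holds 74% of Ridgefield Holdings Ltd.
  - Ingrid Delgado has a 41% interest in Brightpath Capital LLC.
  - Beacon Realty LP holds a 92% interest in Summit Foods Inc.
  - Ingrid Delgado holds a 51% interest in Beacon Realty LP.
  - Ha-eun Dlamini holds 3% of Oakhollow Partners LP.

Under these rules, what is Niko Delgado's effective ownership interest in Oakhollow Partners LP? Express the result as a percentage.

54.231%

By sibling attribution (R1), Niko Delgado is treated as also owning Ingrid Delgado's interest in Beacon Realty LP, giving 49% + 51% = 100%.
By sibling attribution (R1), Niko Delgado is treated as owning Ingrid Delgado's 41% interest in Brightpath Capital LLC.
Chain via Beacon Realty LP → Summit Foods Inc. (R2): 100% × 92% × 54% = 49.68% of Oakhollow Partners LP.
Chain via Brightpath Capital LLC → Ridgefield Holdings Ltd (R2): 41% × 74% × 15% = 4.551% of Oakhollow Partners LP.
Aggregating (R3): 49.68% + 4.551% = 54.231%.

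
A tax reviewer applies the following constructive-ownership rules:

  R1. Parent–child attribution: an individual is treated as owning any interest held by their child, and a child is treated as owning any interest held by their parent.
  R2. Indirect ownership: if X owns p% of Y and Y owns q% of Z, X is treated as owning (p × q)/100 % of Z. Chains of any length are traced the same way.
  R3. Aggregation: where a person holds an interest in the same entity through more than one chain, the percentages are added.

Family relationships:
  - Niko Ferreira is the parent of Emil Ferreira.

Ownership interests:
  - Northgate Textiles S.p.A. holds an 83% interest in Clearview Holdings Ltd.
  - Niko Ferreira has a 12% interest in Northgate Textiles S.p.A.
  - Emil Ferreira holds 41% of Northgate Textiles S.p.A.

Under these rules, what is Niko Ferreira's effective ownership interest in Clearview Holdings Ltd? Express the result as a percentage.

43.99%

By parent–child attribution (R1), Niko Ferreira is treated as also owning Emil Ferreira's interest in Northgate Textiles S.p.A, giving 12% + 41% = 53%.
Chain via Northgate Textiles S.p.A. (R2): 53% × 83% = 43.99% of Clearview Holdings Ltd.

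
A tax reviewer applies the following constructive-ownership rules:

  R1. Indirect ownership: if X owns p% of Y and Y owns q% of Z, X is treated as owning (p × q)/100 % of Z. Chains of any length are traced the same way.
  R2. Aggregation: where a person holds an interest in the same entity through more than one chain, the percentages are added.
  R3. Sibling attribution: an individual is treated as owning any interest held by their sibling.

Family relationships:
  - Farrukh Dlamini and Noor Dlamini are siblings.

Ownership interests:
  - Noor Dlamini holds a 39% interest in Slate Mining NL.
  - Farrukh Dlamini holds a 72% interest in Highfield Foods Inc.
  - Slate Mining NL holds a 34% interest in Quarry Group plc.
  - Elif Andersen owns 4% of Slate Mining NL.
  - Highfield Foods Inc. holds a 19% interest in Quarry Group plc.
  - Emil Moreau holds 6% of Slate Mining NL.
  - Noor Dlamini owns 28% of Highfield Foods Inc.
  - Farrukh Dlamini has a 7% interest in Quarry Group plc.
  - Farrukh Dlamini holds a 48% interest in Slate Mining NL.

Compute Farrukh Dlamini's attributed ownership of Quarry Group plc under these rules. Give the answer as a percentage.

55.58%

By sibling attribution (R3), Farrukh Dlamini is treated as also owning Noor Dlamini's interest in Slate Mining NL, giving 48% + 39% = 87%.
By sibling attribution (R3), Farrukh Dlamini is treated as also owning Noor Dlamini's interest in Highfield Foods Inc, giving 72% + 28% = 100%.
Chain via Slate Mining NL (R1): 87% × 34% = 29.58% of Quarry Group plc.
Chain via Highfield Foods Inc. (R1): 100% × 19% = 19% of Quarry Group plc.
Direct interest in Quarry Group plc: 7%.
Aggregating (R2): 29.58% + 19% + 7% = 55.58%.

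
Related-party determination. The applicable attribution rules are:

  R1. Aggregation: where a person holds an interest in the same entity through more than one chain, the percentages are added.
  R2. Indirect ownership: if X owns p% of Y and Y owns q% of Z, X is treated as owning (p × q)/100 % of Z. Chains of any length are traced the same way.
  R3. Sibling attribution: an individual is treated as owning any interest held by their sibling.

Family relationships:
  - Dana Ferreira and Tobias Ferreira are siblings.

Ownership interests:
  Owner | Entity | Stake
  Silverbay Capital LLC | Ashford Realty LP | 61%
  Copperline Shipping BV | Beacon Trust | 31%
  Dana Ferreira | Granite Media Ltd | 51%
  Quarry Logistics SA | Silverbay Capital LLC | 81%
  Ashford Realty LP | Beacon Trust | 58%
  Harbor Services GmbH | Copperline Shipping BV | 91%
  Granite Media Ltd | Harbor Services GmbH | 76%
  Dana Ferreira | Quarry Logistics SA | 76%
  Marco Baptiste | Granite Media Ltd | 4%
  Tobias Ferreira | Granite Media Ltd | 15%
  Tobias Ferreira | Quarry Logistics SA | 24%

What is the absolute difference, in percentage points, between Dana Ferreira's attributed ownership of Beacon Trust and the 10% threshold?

By sibling attribution (R3), Dana Ferreira is treated as also owning Tobias Ferreira's interest in Quarry Logistics SA, giving 76% + 24% = 100%.
By sibling attribution (R3), Dana Ferreira is treated as also owning Tobias Ferreira's interest in Granite Media Ltd, giving 51% + 15% = 66%.
Chain via Quarry Logistics SA → Silverbay Capital LLC → Ashford Realty LP (R2): 100% × 81% × 61% × 58% = 28.6578% of Beacon Trust.
Chain via Granite Media Ltd → Harbor Services GmbH → Copperline Shipping BV (R2): 66% × 76% × 91% × 31% = 14.150136% of Beacon Trust.
Aggregating (R1): 28.6578% + 14.150136% = 42.807936%.
42.807936% exceeds the 10% threshold by 32.807936 percentage points.

32.807936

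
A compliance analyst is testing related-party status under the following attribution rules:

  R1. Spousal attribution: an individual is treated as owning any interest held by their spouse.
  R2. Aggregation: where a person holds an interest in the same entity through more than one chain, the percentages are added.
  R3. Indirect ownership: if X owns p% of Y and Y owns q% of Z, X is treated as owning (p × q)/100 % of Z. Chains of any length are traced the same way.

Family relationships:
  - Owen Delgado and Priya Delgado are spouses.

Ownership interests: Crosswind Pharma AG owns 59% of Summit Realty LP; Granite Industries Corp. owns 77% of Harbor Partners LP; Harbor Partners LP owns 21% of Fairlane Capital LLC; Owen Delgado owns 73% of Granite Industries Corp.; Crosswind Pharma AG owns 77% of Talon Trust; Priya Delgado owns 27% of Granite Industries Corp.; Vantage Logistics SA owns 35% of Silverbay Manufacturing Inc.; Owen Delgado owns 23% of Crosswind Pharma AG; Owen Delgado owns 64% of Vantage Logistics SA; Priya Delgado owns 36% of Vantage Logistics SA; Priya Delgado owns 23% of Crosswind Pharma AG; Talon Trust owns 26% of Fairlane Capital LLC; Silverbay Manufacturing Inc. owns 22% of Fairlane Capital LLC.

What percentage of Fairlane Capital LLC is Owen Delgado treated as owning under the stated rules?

33.0792%

By spousal attribution (R1), Owen Delgado is treated as also owning Priya Delgado's interest in Vantage Logistics SA, giving 64% + 36% = 100%.
By spousal attribution (R1), Owen Delgado is treated as also owning Priya Delgado's interest in Crosswind Pharma AG, giving 23% + 23% = 46%.
By spousal attribution (R1), Owen Delgado is treated as also owning Priya Delgado's interest in Granite Industries Corp, giving 73% + 27% = 100%.
Chain via Vantage Logistics SA → Silverbay Manufacturing Inc. (R3): 100% × 35% × 22% = 7.7% of Fairlane Capital LLC.
Chain via Crosswind Pharma AG → Talon Trust (R3): 46% × 77% × 26% = 9.2092% of Fairlane Capital LLC.
Chain via Granite Industries Corp. → Harbor Partners LP (R3): 100% × 77% × 21% = 16.17% of Fairlane Capital LLC.
Aggregating (R2): 7.7% + 9.2092% + 16.17% = 33.0792%.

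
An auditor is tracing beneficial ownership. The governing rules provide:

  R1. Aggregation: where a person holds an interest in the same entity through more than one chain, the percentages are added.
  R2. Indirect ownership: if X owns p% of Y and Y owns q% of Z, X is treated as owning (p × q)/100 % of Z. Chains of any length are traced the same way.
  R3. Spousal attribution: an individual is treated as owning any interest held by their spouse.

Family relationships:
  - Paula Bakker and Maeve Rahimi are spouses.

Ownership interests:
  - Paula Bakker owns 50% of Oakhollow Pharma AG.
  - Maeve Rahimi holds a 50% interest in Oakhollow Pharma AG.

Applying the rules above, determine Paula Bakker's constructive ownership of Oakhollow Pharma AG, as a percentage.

By spousal attribution (R3), Paula Bakker is treated as also owning Maeve Rahimi's interest in Oakhollow Pharma AG, giving 50% + 50% = 100%.
Direct interest in Oakhollow Pharma AG: 100%.

100%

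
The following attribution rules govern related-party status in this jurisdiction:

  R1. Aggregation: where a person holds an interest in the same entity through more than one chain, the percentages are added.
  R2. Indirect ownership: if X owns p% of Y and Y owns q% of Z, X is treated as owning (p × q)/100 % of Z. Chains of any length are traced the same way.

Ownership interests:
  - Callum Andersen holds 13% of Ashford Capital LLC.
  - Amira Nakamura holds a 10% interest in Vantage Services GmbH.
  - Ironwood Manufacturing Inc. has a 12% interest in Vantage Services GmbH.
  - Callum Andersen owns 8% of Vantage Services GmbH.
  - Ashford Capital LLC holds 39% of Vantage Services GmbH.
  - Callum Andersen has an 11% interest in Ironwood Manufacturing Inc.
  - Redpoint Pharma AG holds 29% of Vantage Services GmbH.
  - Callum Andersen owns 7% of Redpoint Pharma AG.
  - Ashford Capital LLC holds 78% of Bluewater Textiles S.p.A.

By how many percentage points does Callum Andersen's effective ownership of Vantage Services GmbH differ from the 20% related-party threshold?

Chain via Ironwood Manufacturing Inc. (R2): 11% × 12% = 1.32% of Vantage Services GmbH.
Chain via Redpoint Pharma AG (R2): 7% × 29% = 2.03% of Vantage Services GmbH.
Chain via Ashford Capital LLC (R2): 13% × 39% = 5.07% of Vantage Services GmbH.
Direct interest in Vantage Services GmbH: 8%.
Aggregating (R1): 1.32% + 2.03% + 5.07% + 8% = 16.42%.
16.42% falls short of the 20% threshold by 3.58 percentage points.

3.58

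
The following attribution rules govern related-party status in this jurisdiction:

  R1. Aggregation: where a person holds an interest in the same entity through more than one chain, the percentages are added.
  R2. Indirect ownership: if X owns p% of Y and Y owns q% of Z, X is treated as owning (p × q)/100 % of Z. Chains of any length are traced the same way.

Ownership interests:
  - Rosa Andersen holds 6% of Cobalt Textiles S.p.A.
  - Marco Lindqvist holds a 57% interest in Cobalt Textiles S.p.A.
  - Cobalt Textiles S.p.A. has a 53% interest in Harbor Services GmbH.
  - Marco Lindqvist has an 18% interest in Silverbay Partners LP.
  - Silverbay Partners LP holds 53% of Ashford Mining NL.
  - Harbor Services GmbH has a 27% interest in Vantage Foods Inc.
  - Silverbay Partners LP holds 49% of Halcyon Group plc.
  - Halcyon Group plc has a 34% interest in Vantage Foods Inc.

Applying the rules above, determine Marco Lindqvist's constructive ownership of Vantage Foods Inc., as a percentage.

11.1555%

Chain via Silverbay Partners LP → Halcyon Group plc (R2): 18% × 49% × 34% = 2.9988% of Vantage Foods Inc.
Chain via Cobalt Textiles S.p.A. → Harbor Services GmbH (R2): 57% × 53% × 27% = 8.1567% of Vantage Foods Inc.
Aggregating (R1): 2.9988% + 8.1567% = 11.1555%.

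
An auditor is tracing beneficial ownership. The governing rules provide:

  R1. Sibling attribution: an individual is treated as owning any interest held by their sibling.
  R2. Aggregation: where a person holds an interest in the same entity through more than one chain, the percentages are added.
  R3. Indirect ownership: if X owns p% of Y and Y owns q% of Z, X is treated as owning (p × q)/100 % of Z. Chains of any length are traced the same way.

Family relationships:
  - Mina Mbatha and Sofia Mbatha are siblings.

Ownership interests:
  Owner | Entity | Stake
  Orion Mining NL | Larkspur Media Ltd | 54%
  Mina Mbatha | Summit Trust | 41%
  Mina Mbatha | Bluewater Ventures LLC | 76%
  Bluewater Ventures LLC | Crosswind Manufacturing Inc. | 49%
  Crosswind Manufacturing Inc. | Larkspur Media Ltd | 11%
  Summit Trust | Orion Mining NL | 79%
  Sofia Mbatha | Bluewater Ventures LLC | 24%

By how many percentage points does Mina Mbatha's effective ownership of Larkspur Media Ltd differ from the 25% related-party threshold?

By sibling attribution (R1), Mina Mbatha is treated as also owning Sofia Mbatha's interest in Bluewater Ventures LLC, giving 76% + 24% = 100%.
Chain via Summit Trust → Orion Mining NL (R3): 41% × 79% × 54% = 17.4906% of Larkspur Media Ltd.
Chain via Bluewater Ventures LLC → Crosswind Manufacturing Inc. (R3): 100% × 49% × 11% = 5.39% of Larkspur Media Ltd.
Aggregating (R2): 17.4906% + 5.39% = 22.8806%.
22.8806% falls short of the 25% threshold by 2.1194 percentage points.

2.1194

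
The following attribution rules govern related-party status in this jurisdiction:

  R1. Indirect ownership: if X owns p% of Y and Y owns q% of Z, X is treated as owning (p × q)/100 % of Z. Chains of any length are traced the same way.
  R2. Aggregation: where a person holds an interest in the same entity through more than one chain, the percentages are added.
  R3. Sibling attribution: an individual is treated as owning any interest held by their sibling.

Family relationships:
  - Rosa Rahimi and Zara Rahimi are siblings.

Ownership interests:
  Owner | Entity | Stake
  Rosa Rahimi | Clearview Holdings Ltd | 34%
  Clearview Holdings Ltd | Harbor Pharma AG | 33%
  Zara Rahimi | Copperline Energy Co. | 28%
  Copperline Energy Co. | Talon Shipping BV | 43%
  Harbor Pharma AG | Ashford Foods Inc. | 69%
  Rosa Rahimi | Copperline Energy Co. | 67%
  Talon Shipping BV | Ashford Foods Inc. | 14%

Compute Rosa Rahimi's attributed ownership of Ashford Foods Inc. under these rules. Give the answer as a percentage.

By sibling attribution (R3), Rosa Rahimi is treated as also owning Zara Rahimi's interest in Copperline Energy Co, giving 67% + 28% = 95%.
Chain via Copperline Energy Co. → Talon Shipping BV (R1): 95% × 43% × 14% = 5.719% of Ashford Foods Inc.
Chain via Clearview Holdings Ltd → Harbor Pharma AG (R1): 34% × 33% × 69% = 7.7418% of Ashford Foods Inc.
Aggregating (R2): 5.719% + 7.7418% = 13.4608%.

13.4608%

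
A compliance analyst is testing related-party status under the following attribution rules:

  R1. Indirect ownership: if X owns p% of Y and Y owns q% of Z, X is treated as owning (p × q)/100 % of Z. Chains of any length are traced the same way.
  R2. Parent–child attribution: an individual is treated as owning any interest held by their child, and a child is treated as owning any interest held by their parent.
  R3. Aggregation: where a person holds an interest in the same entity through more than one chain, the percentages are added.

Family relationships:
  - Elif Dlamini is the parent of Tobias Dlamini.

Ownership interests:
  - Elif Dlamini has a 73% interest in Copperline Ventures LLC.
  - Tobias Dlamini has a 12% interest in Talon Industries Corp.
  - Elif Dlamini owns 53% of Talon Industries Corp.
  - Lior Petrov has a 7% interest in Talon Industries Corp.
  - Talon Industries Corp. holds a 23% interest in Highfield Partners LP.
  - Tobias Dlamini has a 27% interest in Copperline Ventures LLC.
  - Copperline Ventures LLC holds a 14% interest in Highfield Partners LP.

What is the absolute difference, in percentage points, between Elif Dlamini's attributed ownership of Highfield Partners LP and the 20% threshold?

8.95

By parent–child attribution (R2), Elif Dlamini is treated as also owning Tobias Dlamini's interest in Copperline Ventures LLC, giving 73% + 27% = 100%.
By parent–child attribution (R2), Elif Dlamini is treated as also owning Tobias Dlamini's interest in Talon Industries Corp, giving 53% + 12% = 65%.
Chain via Copperline Ventures LLC (R1): 100% × 14% = 14% of Highfield Partners LP.
Chain via Talon Industries Corp. (R1): 65% × 23% = 14.95% of Highfield Partners LP.
Aggregating (R3): 14% + 14.95% = 28.95%.
28.95% exceeds the 20% threshold by 8.95 percentage points.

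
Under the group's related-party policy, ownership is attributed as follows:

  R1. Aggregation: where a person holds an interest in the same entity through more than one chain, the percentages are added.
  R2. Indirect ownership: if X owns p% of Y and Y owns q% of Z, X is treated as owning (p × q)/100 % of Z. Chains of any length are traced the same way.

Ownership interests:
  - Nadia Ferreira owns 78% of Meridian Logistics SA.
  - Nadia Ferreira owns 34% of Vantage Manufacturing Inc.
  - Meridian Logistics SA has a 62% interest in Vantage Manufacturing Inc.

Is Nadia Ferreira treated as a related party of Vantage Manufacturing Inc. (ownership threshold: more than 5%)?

Yes

Chain via Meridian Logistics SA (R2): 78% × 62% = 48.36% of Vantage Manufacturing Inc.
Direct interest in Vantage Manufacturing Inc: 34%.
Aggregating (R1): 48.36% + 34% = 82.36%.
82.36% exceeds the 5% threshold, so Nadia is a related party to Vantage Manufacturing Inc.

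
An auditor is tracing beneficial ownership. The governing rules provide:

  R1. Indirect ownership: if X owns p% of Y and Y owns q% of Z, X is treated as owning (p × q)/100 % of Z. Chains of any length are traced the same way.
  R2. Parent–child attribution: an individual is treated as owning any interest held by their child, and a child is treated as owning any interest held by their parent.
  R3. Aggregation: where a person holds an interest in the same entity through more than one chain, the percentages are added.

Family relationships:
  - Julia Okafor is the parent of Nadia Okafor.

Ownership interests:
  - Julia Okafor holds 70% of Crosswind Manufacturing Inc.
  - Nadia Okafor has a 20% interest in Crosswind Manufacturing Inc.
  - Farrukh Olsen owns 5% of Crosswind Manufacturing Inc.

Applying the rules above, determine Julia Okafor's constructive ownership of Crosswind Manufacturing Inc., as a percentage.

By parent–child attribution (R2), Julia Okafor is treated as also owning Nadia Okafor's interest in Crosswind Manufacturing Inc, giving 70% + 20% = 90%.
Direct interest in Crosswind Manufacturing Inc: 90%.

90%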